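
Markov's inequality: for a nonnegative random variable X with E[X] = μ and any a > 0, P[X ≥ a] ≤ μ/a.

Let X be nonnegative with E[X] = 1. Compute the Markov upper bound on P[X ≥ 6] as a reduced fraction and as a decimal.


μ = E[X] = 1, a = 6.
Markov: P[X ≥ 6] ≤ μ/a = (1)/6 = 1/6.
Numerically: ≈ 0.16667.
(Since a = 6 > μ = 1.00000, the bound 1/6 is < 1 and informative.)

P[X ≥ 6] ≤ 1/6 ≈ 0.16667.


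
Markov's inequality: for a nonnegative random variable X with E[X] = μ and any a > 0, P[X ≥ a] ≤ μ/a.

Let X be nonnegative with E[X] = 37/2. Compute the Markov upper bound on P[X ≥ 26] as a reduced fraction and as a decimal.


μ = E[X] = 37/2, a = 26.
Markov: P[X ≥ 26] ≤ μ/a = (37/2)/26 = 37/52.
Numerically: ≈ 0.7115.
(Since a = 26 > μ = 18.5000, the bound 37/52 is < 1 and informative.)

P[X ≥ 26] ≤ 37/52 ≈ 0.7115.


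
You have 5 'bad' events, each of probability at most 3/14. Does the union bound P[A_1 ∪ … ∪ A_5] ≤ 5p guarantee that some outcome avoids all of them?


Union bound: P[∪_{i=1}^{5} A_i] ≤ Σ_i P[A_i] ≤ 5·p = 5·(3/14) = 15/14.
Numerically: 15/14 ≈ 1.071.
Is 15/14 < 1? NO.
Since the bound 15/14 is ≥ 1, the union bound is uninformative here; it does NOT by itself certify existence.

5·p = 15/14 ≈ 1.071; existence NOT certified by the union bound.


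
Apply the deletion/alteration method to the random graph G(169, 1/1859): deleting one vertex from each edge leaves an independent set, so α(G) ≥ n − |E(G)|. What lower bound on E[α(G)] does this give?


E[|E(G)|] = C(169, 2)·p = 14196 · (1/1859) = 84/11.
E[α(G)] ≥ n − E[|E(G)|] = 169 − 84/11 = 1775/11.
Numerically: ≈ 161.363636.
(This is only a lower bound; the true E[α(G)] may be larger.)

E[α(G)] ≥ 1775/11 ≈ 161.363636.


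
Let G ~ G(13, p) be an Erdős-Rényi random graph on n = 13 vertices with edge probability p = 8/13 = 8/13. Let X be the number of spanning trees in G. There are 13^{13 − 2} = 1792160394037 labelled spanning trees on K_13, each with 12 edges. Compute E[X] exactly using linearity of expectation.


K_13 has 13^{13 − 2} = 1792160394037 labelled spanning trees.
For each such spanning tree H, let X_H = 1 if all 12 edges of H are present in G. Then P[X_H = 1] = p^{12} = (8/13)^{12} = 68719476736/23298085122481.
Summing the indicators: E[X] = Σ_H E[X_H] = 1792160394037 · p^{12} = 1792160394037 · 68719476736/23298085122481 = 68719476736/13.
Numerically: E[X] ≈ 5.2861e+09.

E[X] = 1792160394037 · (8/13)^{12} = 68719476736/13 ≈ 5.2861e+09.


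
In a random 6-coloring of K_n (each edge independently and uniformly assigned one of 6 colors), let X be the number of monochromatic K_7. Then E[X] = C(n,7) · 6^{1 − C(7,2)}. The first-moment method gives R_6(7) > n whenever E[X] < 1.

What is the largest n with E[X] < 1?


We need C(n, 7) · 6^{1 − 21} < 1, i.e. C(n, 7) < 6^{21 − 1} = 3656158440062976.
Check values of n near the boundary:
  n = 562: C(562, 7) = 3384017972944752; 3384017972944752 < 3656158440062976? YES
  n = 563: C(563, 7) = 3426622515769596; 3426622515769596 < 3656158440062976? YES
  n = 564: C(564, 7) = 3469685994423792; 3469685994423792 < 3656158440062976? YES
  n = 565: C(565, 7) = 3513212521235560; 3513212521235560 < 3656158440062976? YES
  n = 566: C(566, 7) = 3557206237959440; 3557206237959440 < 3656158440062976? YES
  n = 567: C(567, 7) = 3601671315933933; 3601671315933933 < 3656158440062976? YES
  n = 568: C(568, 7) = 3646611956239704; 3646611956239704 < 3656158440062976? YES
  n = 569: C(569, 7) = 3692032389858348; 3692032389858348 < 3656158440062976? NO
The largest n with C(n, 7) < 3656158440062976 is n = 568 (where E[X] = 16882462760369/16926659444736 ≈ 0.9974). Hence R_6(7) > 568, i.e. R_6(7) ≥ 569.

Largest n = 568; hence R_6(7) > 568.


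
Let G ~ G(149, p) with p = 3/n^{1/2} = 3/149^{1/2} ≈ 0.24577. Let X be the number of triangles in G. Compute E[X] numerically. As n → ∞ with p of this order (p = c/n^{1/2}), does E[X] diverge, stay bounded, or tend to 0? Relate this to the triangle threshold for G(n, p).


Number of potential triangles: C(149, 3) = 540274.
Each occurs with probability p³ ≈ (0.24577)³ ≈ 1.4845142e-02.
By linearity: E[X] = C(149, 3)·p³ ≈ 540274 · 1.4845142e-02 ≈ 8020.44435.
Since α = 1/2 < 1, p = c/n^{1/2} ≫ 1/n is above the triangle threshold p ~ 1/n. Asymptotically E[X] ~ (c³/6)·n^{3(1−α)} = (3³/6)·n^{1.5} → ∞; triangles are abundant w.h.p.

E[X] ≈ 8020.44435; in regime p = Θ(1/n^{1/2}) E[X] diverges (above the triangle threshold p ~ 1/n).


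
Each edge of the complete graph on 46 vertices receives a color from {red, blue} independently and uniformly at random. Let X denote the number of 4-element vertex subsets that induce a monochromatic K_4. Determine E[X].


Let X = Σ_S X_S over the C(46, 4) = 163185 subsets S of size 4, where X_S = 1 if the K_4 on S is monochromatic.
For a fixed S, the K_4 on S has C(4, 2) = 6 edges. P[all 6 edges red] = (1/2)^6, and likewise for blue, so P[monochromatic] = 2·(1/2)^6 = 2^{1 − 6} = 1/32.
By linearity of expectation: E[X] = C(46, 4) · 2^{1 − 6} = 163185 · 1/32 = 163185/32.
Numerically: E[X] ≈ 5099.531.

E[X] = C(46,4)·2^(1−C(4,2)) = 163185/32 ≈ 5099.531.


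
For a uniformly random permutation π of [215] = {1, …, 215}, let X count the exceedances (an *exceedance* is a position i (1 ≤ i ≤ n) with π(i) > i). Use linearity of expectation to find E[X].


Write X = Σ_{i=1}^{215} X_i, where X_i = 1_{π(i) > i}.
For each fixed i, π(i) is uniform over {1, …, 215} (marginal of a uniform permutation), so P[π(i) > i] = (n − i)/n. Summing: Σ_{i=1}^{215} (n − i)/n = (0 + 1 + … + 214)/215 = 215(215 − 1)/(2·215) = (215 − 1)/2.
Hence E[X] = Σ_{i=1}^{215} (215 − i)/215 = 107 ≈ 107.0000.

E[X] = 107 = 107.0000.


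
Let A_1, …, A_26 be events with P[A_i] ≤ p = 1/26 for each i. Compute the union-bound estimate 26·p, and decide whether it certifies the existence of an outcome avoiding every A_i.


Union bound: P[∪_{i=1}^{26} A_i] ≤ Σ_i P[A_i] ≤ 26·p = 26·(1/26) = 1.
Numerically: 1 ≈ 1.00000.
Is 1 < 1? NO.
Since the bound 1 is ≥ 1, the union bound is uninformative here; it does NOT by itself certify existence.

26·p = 1 ≈ 1.00000; existence NOT certified by the union bound.


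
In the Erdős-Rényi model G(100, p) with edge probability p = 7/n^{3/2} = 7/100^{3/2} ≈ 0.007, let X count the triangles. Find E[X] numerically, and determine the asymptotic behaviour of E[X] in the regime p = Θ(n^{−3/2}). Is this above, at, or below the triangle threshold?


Number of potential triangles: C(100, 3) = 161700.
Each occurs with probability p³ ≈ (0.007)³ ≈ 3.430000e-07.
By linearity: E[X] = C(100, 3)·p³ ≈ 161700 · 3.430000e-07 ≈ 0.0555.
Since α = 3/2 > 1, p = c/n^{3/2} = o(1/n) is below the triangle threshold p ~ 1/n. Asymptotically E[X] ~ (c³/6)·n^{3(1−α)} = (7³/6)·n^{-1.5} → 0, so by Markov's inequality G has no triangles w.h.p.

E[X] ≈ 0.0555; in regime p = Θ(1/n^{3/2}) E[X] tends to 0 (below the triangle threshold p ~ 1/n).


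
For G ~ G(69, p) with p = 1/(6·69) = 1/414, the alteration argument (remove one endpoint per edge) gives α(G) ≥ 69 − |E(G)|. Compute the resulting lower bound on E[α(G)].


E[|E(G)|] = C(69, 2)·p = 2346 · (1/414) = 17/3.
E[α(G)] ≥ n − E[|E(G)|] = 69 − 17/3 = 190/3.
Numerically: ≈ 63.333333.
(This is only a lower bound; the true E[α(G)] may be larger.)

E[α(G)] ≥ 190/3 ≈ 63.333333.


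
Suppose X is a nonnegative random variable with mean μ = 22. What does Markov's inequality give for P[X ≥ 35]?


μ = E[X] = 22, a = 35.
Markov: P[X ≥ 35] ≤ μ/a = (22)/35 = 22/35.
Numerically: ≈ 0.629.
(Since a = 35 > μ = 22.000, the bound 22/35 is < 1 and informative.)

P[X ≥ 35] ≤ 22/35 ≈ 0.629.


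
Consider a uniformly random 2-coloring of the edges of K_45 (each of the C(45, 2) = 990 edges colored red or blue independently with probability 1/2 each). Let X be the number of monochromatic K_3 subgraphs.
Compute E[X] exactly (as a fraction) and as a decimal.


Let X = Σ_S X_S over the C(45, 3) = 14190 subsets S of size 3, where X_S = 1 if the K_3 on S is monochromatic.
For a fixed S, the K_3 on S has C(3, 2) = 3 edges. P[all 3 edges red] = (1/2)^3, and likewise for blue, so P[monochromatic] = 2·(1/2)^3 = 2^{1 − 3} = 1/4.
Summing: E[X] = C(45, 3) · 2^{1 − 3} = 14190 · 1/4 = 7095/2.
Numerically: E[X] ≈ 3547.500.

E[X] = C(45,3)·2^(1−C(3,2)) = 7095/2 ≈ 3547.500.


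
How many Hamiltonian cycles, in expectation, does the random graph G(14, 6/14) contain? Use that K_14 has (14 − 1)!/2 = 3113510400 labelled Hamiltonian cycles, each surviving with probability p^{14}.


K_14 has (14 − 1)!/2 = 3113510400 labelled Hamiltonian cycles.
For each such Hamiltonian cycle H, let X_H = 1 if all 14 edges of H are present in G. Then P[X_H = 1] = p^{14} = (3/7)^{14} = 4782969/678223072849.
Summing the indicators: E[X] = Σ_H E[X_H] = 3113510400 · p^{14} = 3113510400 · 4782969/678223072849 = 2127403389196800/96889010407.
Numerically: E[X] ≈ 2.2e+04.

E[X] = 3113510400 · (3/7)^{14} = 2127403389196800/96889010407 ≈ 2.2e+04.


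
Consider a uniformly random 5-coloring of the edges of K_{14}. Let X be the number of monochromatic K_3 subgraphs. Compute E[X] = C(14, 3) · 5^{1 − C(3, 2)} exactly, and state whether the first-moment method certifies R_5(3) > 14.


E[X] = C(14, 3) · 5^{1 − 3} = 364 · 5^{−2} = 364/25.
As a reduced fraction: E[X] = 364/25 ≈ 14.560.
Is E[X] < 1? NO.
Since E[X] ≥ 1, the first-moment bound is inconclusive at n = 14; it does NOT by itself certify R_5(3) > 14.

E[X] = 364/25 ≈ 14.560; E[X] ≥ 1; first-moment method inconclusive here.


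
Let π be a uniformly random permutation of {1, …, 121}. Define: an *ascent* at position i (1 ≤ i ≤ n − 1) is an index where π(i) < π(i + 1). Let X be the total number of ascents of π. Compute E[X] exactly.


Write X = Σ X_I over i = 1, …, 120, with X_I the indicator of one ascent.
There are 120 indicators.
For each fixed i, the pair (π(i), π(i+1)) is a uniformly random ordered pair of distinct values from {1, …, 121}; by symmetry P[π(i) < π(i+1)] = 1/2.
By linearity: E[X] = 120 · (1/2) = (121 − 1) · (1/2) = 60 ≈ 60.0000.

E[X] = 60 = 60.0000.


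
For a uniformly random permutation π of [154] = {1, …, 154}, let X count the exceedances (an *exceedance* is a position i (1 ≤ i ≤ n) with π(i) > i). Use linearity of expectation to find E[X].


Write X = Σ_{i=1}^{154} X_i, where X_i = 1_{π(i) > i}.
For each fixed i, π(i) is uniform over {1, …, 154} (marginal of a uniform permutation), so P[π(i) > i] = (n − i)/n. Summing: Σ_{i=1}^{154} (n − i)/n = (0 + 1 + … + 153)/154 = 154(154 − 1)/(2·154) = (154 − 1)/2.
Hence E[X] = Σ_{i=1}^{154} (154 − i)/154 = 153/2 ≈ 76.500000.

E[X] = 153/2 = 76.500000.


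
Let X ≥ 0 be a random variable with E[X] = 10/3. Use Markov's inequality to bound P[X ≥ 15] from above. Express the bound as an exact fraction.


μ = E[X] = 10/3, a = 15.
Markov: P[X ≥ 15] ≤ μ/a = (10/3)/15 = 2/9.
Numerically: ≈ 0.2222.
(Since a = 15 > μ = 3.3333, the bound 2/9 is < 1 and informative.)

P[X ≥ 15] ≤ 2/9 ≈ 0.2222.


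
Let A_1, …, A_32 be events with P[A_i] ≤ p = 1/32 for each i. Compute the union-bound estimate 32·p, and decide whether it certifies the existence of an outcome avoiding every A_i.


Union bound: P[∪_{i=1}^{32} A_i] ≤ Σ_i P[A_i] ≤ 32·p = 32·(1/32) = 1.
Numerically: 1 ≈ 1.000.
Is 1 < 1? NO.
Since the bound 1 is ≥ 1, the union bound is uninformative here; it does NOT by itself certify existence.

32·p = 1 ≈ 1.000; existence NOT certified by the union bound.


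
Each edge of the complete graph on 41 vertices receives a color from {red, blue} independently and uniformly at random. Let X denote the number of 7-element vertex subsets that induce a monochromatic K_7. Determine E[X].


Let X = Σ_S X_S over the C(41, 7) = 22481940 subsets S of size 7, where X_S = 1 if the K_7 on S is monochromatic.
For a fixed S, the K_7 on S has C(7, 2) = 21 edges. P[all 21 edges red] = (1/2)^21, and likewise for blue, so P[monochromatic] = 2·(1/2)^21 = 2^{1 − 21} = 1/1048576.
Summing: E[X] = C(41, 7) · 2^{1 − 21} = 22481940 · 1/1048576 = 5620485/262144.
Numerically: E[X] ≈ 21.440.

E[X] = C(41,7)·2^(1−C(7,2)) = 5620485/262144 ≈ 21.440.


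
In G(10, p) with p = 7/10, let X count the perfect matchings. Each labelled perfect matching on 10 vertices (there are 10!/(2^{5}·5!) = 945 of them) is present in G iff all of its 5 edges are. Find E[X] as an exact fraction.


K_10 has 10!/(2^{5}·5!) = 945 labelled perfect matchings.
For each such perfect matching H, let X_H = 1 if all 5 edges of H are present in G. Then P[X_H = 1] = p^{5} = (7/10)^{5} = 16807/100000.
By linearity of expectation: E[X] = Σ_H E[X_H] = 945 · p^{5} = 945 · 16807/100000 = 3176523/20000.
Numerically: E[X] ≈ 158.8.

E[X] = 945 · (7/10)^{5} = 3176523/20000 ≈ 158.8.


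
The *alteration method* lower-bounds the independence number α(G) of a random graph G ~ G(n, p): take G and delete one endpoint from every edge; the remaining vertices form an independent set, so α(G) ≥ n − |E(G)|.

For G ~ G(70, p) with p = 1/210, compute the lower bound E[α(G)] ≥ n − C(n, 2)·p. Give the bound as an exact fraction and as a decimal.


E[|E(G)|] = C(70, 2)·p = 2415 · (1/210) = 23/2.
E[α(G)] ≥ n − E[|E(G)|] = 70 − 23/2 = 117/2.
Numerically: ≈ 58.500000.
(This is only a lower bound; the true E[α(G)] may be larger.)

E[α(G)] ≥ 117/2 ≈ 58.500000.


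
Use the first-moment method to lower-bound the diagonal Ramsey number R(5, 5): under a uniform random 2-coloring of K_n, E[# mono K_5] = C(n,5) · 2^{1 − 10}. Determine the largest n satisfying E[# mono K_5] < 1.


We need C(n, 5) · 2^{1 − 10} < 1, i.e. C(n, 5) < 2^{10 − 1} = 512.
Check values of n near the boundary:
  n = 5: C(5, 5) = 1; 1 < 512? YES
  n = 6: C(6, 5) = 6; 6 < 512? YES
  n = 7: C(7, 5) = 21; 21 < 512? YES
  n = 8: C(8, 5) = 56; 56 < 512? YES
  n = 9: C(9, 5) = 126; 126 < 512? YES
  n = 10: C(10, 5) = 252; 252 < 512? YES
  n = 11: C(11, 5) = 462; 462 < 512? YES
  n = 12: C(12, 5) = 792; 792 < 512? NO
The largest n with C(n, 5) < 512 is n = 11 (where E[X] = 231/256 ≈ 0.9023438). Hence R(5, 5) > 11, i.e. R(5, 5) ≥ 12.

Largest n = 11; hence R(5, 5) > 11.


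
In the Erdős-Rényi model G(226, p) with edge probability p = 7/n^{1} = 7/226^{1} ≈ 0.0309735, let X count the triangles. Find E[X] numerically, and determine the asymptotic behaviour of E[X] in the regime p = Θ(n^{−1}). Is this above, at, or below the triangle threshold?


Number of potential triangles: C(226, 3) = 1898400.
Each occurs with probability p³ ≈ (0.0309735)³ ≈ 2.97145257e-05.
By linearity: E[X] = C(226, 3)·p³ ≈ 1898400 · 2.97145257e-05 ≈ 56.410056.
Here α = 1, so p = 7/n is exactly at the triangle threshold p ~ 1/n. Asymptotically E[X] → c³/6 = 7³/6 = 343/6 ≈ 57.166667, a bounded constant. In this regime the triangle count is asymptotically Poisson(c³/6).

E[X] ≈ 56.410056; in regime p = Θ(1/n^{1}) E[X] stays bounded (at the triangle threshold p ~ 1/n).


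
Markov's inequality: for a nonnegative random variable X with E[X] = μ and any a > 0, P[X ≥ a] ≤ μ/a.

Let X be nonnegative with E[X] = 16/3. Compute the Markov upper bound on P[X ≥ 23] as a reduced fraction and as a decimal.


μ = E[X] = 16/3, a = 23.
Markov: P[X ≥ 23] ≤ μ/a = (16/3)/23 = 16/69.
Numerically: ≈ 0.2319.
(Since a = 23 > μ = 5.3333, the bound 16/69 is < 1 and informative.)

P[X ≥ 23] ≤ 16/69 ≈ 0.2319.


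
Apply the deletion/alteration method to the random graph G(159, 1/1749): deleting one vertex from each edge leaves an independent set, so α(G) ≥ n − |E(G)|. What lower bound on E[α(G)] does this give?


E[|E(G)|] = C(159, 2)·p = 12561 · (1/1749) = 79/11.
E[α(G)] ≥ n − E[|E(G)|] = 159 − 79/11 = 1670/11.
Numerically: ≈ 151.818.
(This is only a lower bound; the true E[α(G)] may be larger.)

E[α(G)] ≥ 1670/11 ≈ 151.818.


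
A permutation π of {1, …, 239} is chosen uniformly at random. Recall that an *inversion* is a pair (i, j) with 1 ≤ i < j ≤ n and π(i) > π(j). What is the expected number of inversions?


Write X = Σ X_I over the C(239, 2) = 28441 pairs i < j, with X_I the indicator of one inversion.
There are 28441 indicators.
For each fixed pair i < j, the values π(i) and π(j) are two distinct elements of {1, …, 239} in uniformly random order; by symmetry P[π(i) > π(j)] = 1/2.
By linearity: E[X] = 28441 · (1/2) = C(239, 2) · (1/2) = 28441/2 = 28441/2 ≈ 14220.500000.

E[X] = 28441/2 = 14220.500000.


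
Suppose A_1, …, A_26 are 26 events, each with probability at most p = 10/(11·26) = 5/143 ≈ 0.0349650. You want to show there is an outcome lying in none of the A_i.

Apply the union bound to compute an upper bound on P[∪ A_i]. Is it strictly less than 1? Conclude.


Union bound: P[∪_{i=1}^{26} A_i] ≤ Σ_i P[A_i] ≤ 26·p = 26·(5/143) = 10/11.
Numerically: 10/11 ≈ 0.9090909.
Is 10/11 < 1? YES.
Since P[∪ A_i] ≤ 10/11 < 1, the complement has P[∩ A_i^c] ≥ 1 − 10/11 = 1/11 > 0, so some outcome avoids every A_i.

26·p = 10/11 ≈ 0.9090909; existence CERTIFIED by the union bound.


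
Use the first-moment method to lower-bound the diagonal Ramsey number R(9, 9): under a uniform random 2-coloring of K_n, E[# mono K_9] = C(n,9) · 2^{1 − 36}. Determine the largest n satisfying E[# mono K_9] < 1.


We need C(n, 9) · 2^{1 − 36} < 1, i.e. C(n, 9) < 2^{36 − 1} = 34359738368.
Check values of n near the boundary:
  n = 64: C(64, 9) = 27540584512; 27540584512 < 34359738368? YES
  n = 65: C(65, 9) = 31966749880; 31966749880 < 34359738368? YES
  n = 66: C(66, 9) = 37014131440; 37014131440 < 34359738368? NO
  n = 67: C(67, 9) = 42757703560; 42757703560 < 34359738368? NO
  n = 68: C(68, 9) = 49280065120; 49280065120 < 34359738368? NO
The largest n with C(n, 9) < 34359738368 is n = 65 (where E[X] = 3995843735/4294967296 ≈ 0.9303549). Hence R(9, 9) > 65, i.e. R(9, 9) ≥ 66.

Largest n = 65; hence R(9, 9) > 65.


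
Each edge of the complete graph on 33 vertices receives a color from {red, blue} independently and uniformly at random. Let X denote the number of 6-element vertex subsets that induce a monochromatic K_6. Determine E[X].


Let X = Σ_S X_S over the C(33, 6) = 1107568 subsets S of size 6, where X_S = 1 if the K_6 on S is monochromatic.
For a fixed S, the K_6 on S has C(6, 2) = 15 edges. P[all 15 edges red] = (1/2)^15, and likewise for blue, so P[monochromatic] = 2·(1/2)^15 = 2^{1 − 15} = 1/16384.
By linearity: E[X] = C(33, 6) · 2^{1 − 15} = 1107568 · 1/16384 = 69223/1024.
Numerically: E[X] ≈ 67.60059.

E[X] = C(33,6)·2^(1−C(6,2)) = 69223/1024 ≈ 67.60059.


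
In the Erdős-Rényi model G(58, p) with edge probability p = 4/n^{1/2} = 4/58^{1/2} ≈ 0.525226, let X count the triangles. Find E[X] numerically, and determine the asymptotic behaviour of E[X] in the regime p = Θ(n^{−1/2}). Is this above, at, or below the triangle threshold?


Number of potential triangles: C(58, 3) = 30856.
Each occurs with probability p³ ≈ (0.525226)³ ≈ 1.44889857e-01.
By linearity: E[X] = C(58, 3)·p³ ≈ 30856 · 1.44889857e-01 ≈ 4470.721426.
Since α = 1/2 < 1, p = c/n^{1/2} ≫ 1/n is above the triangle threshold p ~ 1/n. Asymptotically E[X] ~ (c³/6)·n^{3(1−α)} = (4³/6)·n^{1.5} → ∞; triangles are abundant w.h.p.

E[X] ≈ 4470.721426; in regime p = Θ(1/n^{1/2}) E[X] diverges (above the triangle threshold p ~ 1/n).


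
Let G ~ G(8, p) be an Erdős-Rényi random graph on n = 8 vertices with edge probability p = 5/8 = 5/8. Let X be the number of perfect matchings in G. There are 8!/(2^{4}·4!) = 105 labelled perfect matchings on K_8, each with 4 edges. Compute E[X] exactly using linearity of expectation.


K_8 has 8!/(2^{4}·4!) = 105 labelled perfect matchings.
For each such perfect matching H, let X_H = 1 if all 4 edges of H are present in G. Then P[X_H = 1] = p^{4} = (5/8)^{4} = 625/4096.
Summing the indicators: E[X] = Σ_H E[X_H] = 105 · p^{4} = 105 · 625/4096 = 65625/4096.
Numerically: E[X] ≈ 16.022.

E[X] = 105 · (5/8)^{4} = 65625/4096 ≈ 16.022.


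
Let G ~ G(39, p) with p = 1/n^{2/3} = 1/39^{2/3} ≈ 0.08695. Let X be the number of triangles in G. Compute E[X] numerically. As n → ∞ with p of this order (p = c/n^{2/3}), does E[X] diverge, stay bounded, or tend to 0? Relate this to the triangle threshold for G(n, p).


Number of potential triangles: C(39, 3) = 9139.
Each occurs with probability p³ ≈ (0.08695)³ ≈ 6.574622e-04.
By linearity: E[X] = C(39, 3)·p³ ≈ 9139 · 6.574622e-04 ≈ 6.0085.
Since α = 2/3 < 1, p = c/n^{2/3} ≫ 1/n is above the triangle threshold p ~ 1/n. Asymptotically E[X] ~ (c³/6)·n^{3(1−α)} = (1³/6)·n^{1} → ∞; triangles are abundant w.h.p.

E[X] ≈ 6.0085; in regime p = Θ(1/n^{2/3}) E[X] diverges (above the triangle threshold p ~ 1/n).


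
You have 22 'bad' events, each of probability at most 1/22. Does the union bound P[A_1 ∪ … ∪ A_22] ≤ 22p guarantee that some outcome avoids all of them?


Union bound: P[∪_{i=1}^{22} A_i] ≤ Σ_i P[A_i] ≤ 22·p = 22·(1/22) = 1.
Numerically: 1 ≈ 1.0000.
Is 1 < 1? NO.
Since the bound 1 is ≥ 1, the union bound is uninformative here; it does NOT by itself certify existence.

22·p = 1 ≈ 1.0000; existence NOT certified by the union bound.


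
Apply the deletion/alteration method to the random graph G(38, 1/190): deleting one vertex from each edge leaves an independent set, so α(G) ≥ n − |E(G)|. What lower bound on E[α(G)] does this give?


E[|E(G)|] = C(38, 2)·p = 703 · (1/190) = 37/10.
E[α(G)] ≥ n − E[|E(G)|] = 38 − 37/10 = 343/10.
Numerically: ≈ 34.30000.
(This is only a lower bound; the true E[α(G)] may be larger.)

E[α(G)] ≥ 343/10 ≈ 34.30000.


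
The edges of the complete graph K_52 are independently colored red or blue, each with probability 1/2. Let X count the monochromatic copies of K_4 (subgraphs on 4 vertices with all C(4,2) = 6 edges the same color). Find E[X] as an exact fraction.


Let X = Σ_S X_S over the C(52, 4) = 270725 subsets S of size 4, where X_S = 1 if the K_4 on S is monochromatic.
For a fixed S, the K_4 on S has C(4, 2) = 6 edges. P[all 6 edges red] = (1/2)^6, and likewise for blue, so P[monochromatic] = 2·(1/2)^6 = 2^{1 − 6} = 1/32.
By linearity of expectation: E[X] = C(52, 4) · 2^{1 − 6} = 270725 · 1/32 = 270725/32.
Numerically: E[X] ≈ 8460.1562.

E[X] = C(52,4)·2^(1−C(4,2)) = 270725/32 ≈ 8460.1562.


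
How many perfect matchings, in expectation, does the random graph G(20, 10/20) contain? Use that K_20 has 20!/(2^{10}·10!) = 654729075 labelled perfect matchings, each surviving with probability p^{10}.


K_20 has 20!/(2^{10}·10!) = 654729075 labelled perfect matchings.
For each such perfect matching H, let X_H = 1 if all 10 edges of H are present in G. Then P[X_H = 1] = p^{10} = (1/2)^{10} = 1/1024.
Summing the indicators: E[X] = Σ_H E[X_H] = 654729075 · p^{10} = 654729075 · 1/1024 = 654729075/1024.
Numerically: E[X] ≈ 6.394e+05.

E[X] = 654729075 · (1/2)^{10} = 654729075/1024 ≈ 6.394e+05.


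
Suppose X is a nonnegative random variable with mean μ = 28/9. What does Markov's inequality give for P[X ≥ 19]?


μ = E[X] = 28/9, a = 19.
Markov: P[X ≥ 19] ≤ μ/a = (28/9)/19 = 28/171.
Numerically: ≈ 0.1637.
(Since a = 19 > μ = 3.1111, the bound 28/171 is < 1 and informative.)

P[X ≥ 19] ≤ 28/171 ≈ 0.1637.


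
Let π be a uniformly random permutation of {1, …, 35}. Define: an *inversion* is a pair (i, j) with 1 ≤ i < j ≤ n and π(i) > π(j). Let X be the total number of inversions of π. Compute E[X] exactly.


Write X = Σ X_I over the C(35, 2) = 595 pairs i < j, with X_I the indicator of one inversion.
There are 595 indicators.
For each fixed pair i < j, the values π(i) and π(j) are two distinct elements of {1, …, 35} in uniformly random order; by symmetry P[π(i) > π(j)] = 1/2.
By linearity: E[X] = 595 · (1/2) = C(35, 2) · (1/2) = 595/2 = 595/2 ≈ 297.5000.

E[X] = 595/2 = 297.5000.


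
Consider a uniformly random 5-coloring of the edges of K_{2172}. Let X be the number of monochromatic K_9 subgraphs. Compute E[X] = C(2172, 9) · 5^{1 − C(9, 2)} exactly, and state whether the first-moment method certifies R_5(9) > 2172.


E[X] = C(2172, 9) · 5^{1 − 36} = 2915866900084148060642020 · 5^{−35} = 2915866900084148060642020/2910383045673370361328125.
As a reduced fraction: E[X] = 583173380016829612128404/582076609134674072265625 ≈ 1.002.
Is E[X] < 1? NO.
Since E[X] ≥ 1, the first-moment bound is inconclusive at n = 2172; it does NOT by itself certify R_5(9) > 2172.

E[X] = 583173380016829612128404/582076609134674072265625 ≈ 1.002; E[X] ≥ 1; first-moment method inconclusive here.


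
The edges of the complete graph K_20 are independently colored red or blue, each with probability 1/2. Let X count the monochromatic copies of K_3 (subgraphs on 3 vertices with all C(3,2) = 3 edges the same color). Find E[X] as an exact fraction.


Let X = Σ_S X_S over the C(20, 3) = 1140 subsets S of size 3, where X_S = 1 if the K_3 on S is monochromatic.
For a fixed S, the K_3 on S has C(3, 2) = 3 edges. P[all 3 edges red] = (1/2)^3, and likewise for blue, so P[monochromatic] = 2·(1/2)^3 = 2^{1 − 3} = 1/4.
By linearity of expectation: E[X] = C(20, 3) · 2^{1 − 3} = 1140 · 1/4 = 285.
Numerically: E[X] ≈ 285.000000.

E[X] = C(20,3)·2^(1−C(3,2)) = 285 ≈ 285.000000.


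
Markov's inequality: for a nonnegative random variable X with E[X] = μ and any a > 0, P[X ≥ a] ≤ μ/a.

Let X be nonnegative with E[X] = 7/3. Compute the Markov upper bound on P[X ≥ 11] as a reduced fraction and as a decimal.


μ = E[X] = 7/3, a = 11.
Markov: P[X ≥ 11] ≤ μ/a = (7/3)/11 = 7/33.
Numerically: ≈ 0.212121.
(Since a = 11 > μ = 2.333333, the bound 7/33 is < 1 and informative.)

P[X ≥ 11] ≤ 7/33 ≈ 0.212121.


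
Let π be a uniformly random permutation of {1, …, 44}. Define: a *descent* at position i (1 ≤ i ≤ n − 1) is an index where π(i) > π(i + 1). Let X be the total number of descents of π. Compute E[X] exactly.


Write X = Σ X_I over i = 1, …, 43, with X_I the indicator of one descent.
There are 43 indicators.
For each fixed i, the pair (π(i), π(i+1)) is a uniformly random ordered pair of distinct values from {1, …, 44}; by symmetry P[π(i) > π(i+1)] = 1/2.
By linearity: E[X] = 43 · (1/2) = (44 − 1) · (1/2) = 43/2 ≈ 21.500000.

E[X] = 43/2 = 21.500000.


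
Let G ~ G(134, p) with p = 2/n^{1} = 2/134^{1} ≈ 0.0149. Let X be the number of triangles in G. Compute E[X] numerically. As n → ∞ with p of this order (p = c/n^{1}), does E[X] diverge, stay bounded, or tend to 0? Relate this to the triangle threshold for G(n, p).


Number of potential triangles: C(134, 3) = 392084.
Each occurs with probability p³ ≈ (0.0149)³ ≈ 3.32488e-06.
By linearity: E[X] = C(134, 3)·p³ ≈ 392084 · 3.32488e-06 ≈ 1.304.
Here α = 1, so p = 2/n is exactly at the triangle threshold p ~ 1/n. Asymptotically E[X] → c³/6 = 2³/6 = 4/3 ≈ 1.333, a bounded constant. In this regime the triangle count is asymptotically Poisson(c³/6).

E[X] ≈ 1.304; in regime p = Θ(1/n^{1}) E[X] stays bounded (at the triangle threshold p ~ 1/n).


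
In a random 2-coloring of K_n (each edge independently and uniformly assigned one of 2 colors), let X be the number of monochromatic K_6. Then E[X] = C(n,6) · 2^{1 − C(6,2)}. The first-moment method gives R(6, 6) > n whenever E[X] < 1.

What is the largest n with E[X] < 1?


We need C(n, 6) · 2^{1 − 15} < 1, i.e. C(n, 6) < 2^{15 − 1} = 16384.
Check values of n near the boundary:
  n = 11: C(11, 6) = 462; 462 < 16384? YES
  n = 12: C(12, 6) = 924; 924 < 16384? YES
  n = 13: C(13, 6) = 1716; 1716 < 16384? YES
  n = 14: C(14, 6) = 3003; 3003 < 16384? YES
  n = 15: C(15, 6) = 5005; 5005 < 16384? YES
  n = 16: C(16, 6) = 8008; 8008 < 16384? YES
  n = 17: C(17, 6) = 12376; 12376 < 16384? YES
  n = 18: C(18, 6) = 18564; 18564 < 16384? NO
The largest n with C(n, 6) < 16384 is n = 17 (where E[X] = 1547/2048 ≈ 0.7553711). Hence R(6, 6) > 17, i.e. R(6, 6) ≥ 18.

Largest n = 17; hence R(6, 6) > 17.


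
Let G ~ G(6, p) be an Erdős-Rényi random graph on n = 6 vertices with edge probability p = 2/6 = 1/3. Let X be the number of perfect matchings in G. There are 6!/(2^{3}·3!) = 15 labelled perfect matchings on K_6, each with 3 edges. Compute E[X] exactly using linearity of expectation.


K_6 has 6!/(2^{3}·3!) = 15 labelled perfect matchings.
For each such perfect matching H, let X_H = 1 if all 3 edges of H are present in G. Then P[X_H = 1] = p^{3} = (1/3)^{3} = 1/27.
Summing the indicators: E[X] = Σ_H E[X_H] = 15 · p^{3} = 15 · 1/27 = 5/9.
Numerically: E[X] ≈ 0.5556.

E[X] = 15 · (1/3)^{3} = 5/9 ≈ 0.5556.


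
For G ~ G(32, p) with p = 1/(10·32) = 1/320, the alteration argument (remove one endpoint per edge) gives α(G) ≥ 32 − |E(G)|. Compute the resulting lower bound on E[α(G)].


E[|E(G)|] = C(32, 2)·p = 496 · (1/320) = 31/20.
E[α(G)] ≥ n − E[|E(G)|] = 32 − 31/20 = 609/20.
Numerically: ≈ 30.4500.
(This is only a lower bound; the true E[α(G)] may be larger.)

E[α(G)] ≥ 609/20 ≈ 30.4500.


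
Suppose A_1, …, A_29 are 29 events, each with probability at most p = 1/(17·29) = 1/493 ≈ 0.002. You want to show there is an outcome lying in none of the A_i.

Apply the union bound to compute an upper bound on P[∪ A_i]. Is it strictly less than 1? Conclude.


Union bound: P[∪_{i=1}^{29} A_i] ≤ Σ_i P[A_i] ≤ 29·p = 29·(1/493) = 1/17.
Numerically: 1/17 ≈ 0.059.
Is 1/17 < 1? YES.
Since P[∪ A_i] ≤ 1/17 < 1, the complement has P[∩ A_i^c] ≥ 1 − 1/17 = 16/17 > 0, so some outcome avoids every A_i.

29·p = 1/17 ≈ 0.059; existence CERTIFIED by the union bound.


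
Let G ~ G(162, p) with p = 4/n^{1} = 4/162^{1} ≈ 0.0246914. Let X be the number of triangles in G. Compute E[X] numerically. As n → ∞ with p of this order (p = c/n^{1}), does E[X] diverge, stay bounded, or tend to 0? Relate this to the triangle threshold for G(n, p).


Number of potential triangles: C(162, 3) = 695520.
Each occurs with probability p³ ≈ (0.0246914)³ ≈ 1.50534114e-05.
By linearity: E[X] = C(162, 3)·p³ ≈ 695520 · 1.50534114e-05 ≈ 10.469949.
Here α = 1, so p = 4/n is exactly at the triangle threshold p ~ 1/n. Asymptotically E[X] → c³/6 = 4³/6 = 32/3 ≈ 10.666667, a bounded constant. In this regime the triangle count is asymptotically Poisson(c³/6).

E[X] ≈ 10.469949; in regime p = Θ(1/n^{1}) E[X] stays bounded (at the triangle threshold p ~ 1/n).


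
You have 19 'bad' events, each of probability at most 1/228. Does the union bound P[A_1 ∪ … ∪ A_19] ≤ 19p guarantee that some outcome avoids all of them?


Union bound: P[∪_{i=1}^{19} A_i] ≤ Σ_i P[A_i] ≤ 19·p = 19·(1/228) = 1/12.
Numerically: 1/12 ≈ 0.083333.
Is 1/12 < 1? YES.
Since P[∪ A_i] ≤ 1/12 < 1, the complement has P[∩ A_i^c] ≥ 1 − 1/12 = 11/12 > 0, so some outcome avoids every A_i.

19·p = 1/12 ≈ 0.083333; existence CERTIFIED by the union bound.


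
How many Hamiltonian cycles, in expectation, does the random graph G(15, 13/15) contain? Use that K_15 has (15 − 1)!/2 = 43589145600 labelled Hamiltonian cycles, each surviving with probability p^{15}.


K_15 has (15 − 1)!/2 = 43589145600 labelled Hamiltonian cycles.
For each such Hamiltonian cycle H, let X_H = 1 if all 15 edges of H are present in G. Then P[X_H = 1] = p^{15} = (13/15)^{15} = 51185893014090757/437893890380859375.
By linearity: E[X] = Σ_H E[X_H] = 43589145600 · p^{15} = 43589145600 · 51185893014090757/437893890380859375 = 367267381606127548722176/72081298828125.
Numerically: E[X] ≈ 5.095e+09.

E[X] = 43589145600 · (13/15)^{15} = 367267381606127548722176/72081298828125 ≈ 5.095e+09.


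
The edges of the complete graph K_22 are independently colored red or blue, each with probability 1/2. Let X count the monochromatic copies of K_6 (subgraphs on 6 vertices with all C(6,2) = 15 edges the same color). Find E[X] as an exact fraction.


Let X = Σ_S X_S over the C(22, 6) = 74613 subsets S of size 6, where X_S = 1 if the K_6 on S is monochromatic.
For a fixed S, the K_6 on S has C(6, 2) = 15 edges. P[all 15 edges red] = (1/2)^15, and likewise for blue, so P[monochromatic] = 2·(1/2)^15 = 2^{1 − 15} = 1/16384.
By linearity of expectation: E[X] = C(22, 6) · 2^{1 − 15} = 74613 · 1/16384 = 74613/16384.
Numerically: E[X] ≈ 4.5540.

E[X] = C(22,6)·2^(1−C(6,2)) = 74613/16384 ≈ 4.5540.


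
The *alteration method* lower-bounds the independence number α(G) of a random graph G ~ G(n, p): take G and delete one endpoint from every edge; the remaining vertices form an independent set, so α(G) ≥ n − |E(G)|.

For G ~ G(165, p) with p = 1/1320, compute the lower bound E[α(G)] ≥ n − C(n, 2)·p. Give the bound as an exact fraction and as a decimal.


E[|E(G)|] = C(165, 2)·p = 13530 · (1/1320) = 41/4.
E[α(G)] ≥ n − E[|E(G)|] = 165 − 41/4 = 619/4.
Numerically: ≈ 154.750.
(This is only a lower bound; the true E[α(G)] may be larger.)

E[α(G)] ≥ 619/4 ≈ 154.750.


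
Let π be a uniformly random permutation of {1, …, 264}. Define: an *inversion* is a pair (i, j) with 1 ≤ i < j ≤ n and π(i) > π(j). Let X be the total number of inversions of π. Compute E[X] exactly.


Write X = Σ X_I over the C(264, 2) = 34716 pairs i < j, with X_I the indicator of one inversion.
There are 34716 indicators.
For each fixed pair i < j, the values π(i) and π(j) are two distinct elements of {1, …, 264} in uniformly random order; by symmetry P[π(i) > π(j)] = 1/2.
By linearity: E[X] = 34716 · (1/2) = C(264, 2) · (1/2) = 34716/2 = 17358 ≈ 17358.000000.

E[X] = 17358 = 17358.000000.


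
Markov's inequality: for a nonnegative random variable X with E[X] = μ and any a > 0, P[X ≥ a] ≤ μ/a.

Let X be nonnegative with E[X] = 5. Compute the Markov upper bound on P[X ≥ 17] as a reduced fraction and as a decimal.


μ = E[X] = 5, a = 17.
Markov: P[X ≥ 17] ≤ μ/a = (5)/17 = 5/17.
Numerically: ≈ 0.294118.
(Since a = 17 > μ = 5.000000, the bound 5/17 is < 1 and informative.)

P[X ≥ 17] ≤ 5/17 ≈ 0.294118.


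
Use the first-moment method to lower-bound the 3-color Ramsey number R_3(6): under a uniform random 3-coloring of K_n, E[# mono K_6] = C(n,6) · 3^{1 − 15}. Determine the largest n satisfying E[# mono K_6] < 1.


We need C(n, 6) · 3^{1 − 15} < 1, i.e. C(n, 6) < 3^{15 − 1} = 4782969.
Check values of n near the boundary:
  n = 35: C(35, 6) = 1623160; 1623160 < 4782969? YES
  n = 36: C(36, 6) = 1947792; 1947792 < 4782969? YES
  n = 37: C(37, 6) = 2324784; 2324784 < 4782969? YES
  n = 38: C(38, 6) = 2760681; 2760681 < 4782969? YES
  n = 39: C(39, 6) = 3262623; 3262623 < 4782969? YES
  n = 40: C(40, 6) = 3838380; 3838380 < 4782969? YES
  n = 41: C(41, 6) = 4496388; 4496388 < 4782969? YES
  n = 42: C(42, 6) = 5245786; 5245786 < 4782969? NO
The largest n with C(n, 6) < 4782969 is n = 41 (where E[X] = 1498796/1594323 ≈ 0.9400830). Hence R_3(6) > 41, i.e. R_3(6) ≥ 42.

Largest n = 41; hence R_3(6) > 41.


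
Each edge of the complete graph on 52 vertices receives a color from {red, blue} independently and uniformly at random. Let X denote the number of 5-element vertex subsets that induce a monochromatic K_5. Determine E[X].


Let X = Σ_S X_S over the C(52, 5) = 2598960 subsets S of size 5, where X_S = 1 if the K_5 on S is monochromatic.
For a fixed S, the K_5 on S has C(5, 2) = 10 edges. P[all 10 edges red] = (1/2)^10, and likewise for blue, so P[monochromatic] = 2·(1/2)^10 = 2^{1 − 10} = 1/512.
By linearity: E[X] = C(52, 5) · 2^{1 − 10} = 2598960 · 1/512 = 162435/32.
Numerically: E[X] ≈ 5076.0938.

E[X] = C(52,5)·2^(1−C(5,2)) = 162435/32 ≈ 5076.0938.


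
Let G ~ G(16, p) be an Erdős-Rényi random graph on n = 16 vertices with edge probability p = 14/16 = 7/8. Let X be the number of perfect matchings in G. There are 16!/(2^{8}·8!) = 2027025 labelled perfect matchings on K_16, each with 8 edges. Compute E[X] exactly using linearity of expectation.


K_16 has 16!/(2^{8}·8!) = 2027025 labelled perfect matchings.
For each such perfect matching H, let X_H = 1 if all 8 edges of H are present in G. Then P[X_H = 1] = p^{8} = (7/8)^{8} = 5764801/16777216.
By linearity: E[X] = Σ_H E[X_H] = 2027025 · p^{8} = 2027025 · 5764801/16777216 = 11685395747025/16777216.
Numerically: E[X] ≈ 6.965e+05.

E[X] = 2027025 · (7/8)^{8} = 11685395747025/16777216 ≈ 6.965e+05.


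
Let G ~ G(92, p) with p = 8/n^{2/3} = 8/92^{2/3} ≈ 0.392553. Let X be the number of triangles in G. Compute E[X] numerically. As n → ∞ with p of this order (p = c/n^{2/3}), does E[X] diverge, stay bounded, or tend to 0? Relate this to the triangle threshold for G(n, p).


Number of potential triangles: C(92, 3) = 125580.
Each occurs with probability p³ ≈ (0.392553)³ ≈ 6.04914934e-02.
By linearity: E[X] = C(92, 3)·p³ ≈ 125580 · 6.04914934e-02 ≈ 7596.521739.
Since α = 2/3 < 1, p = c/n^{2/3} ≫ 1/n is above the triangle threshold p ~ 1/n. Asymptotically E[X] ~ (c³/6)·n^{3(1−α)} = (8³/6)·n^{1} → ∞; triangles are abundant w.h.p.

E[X] ≈ 7596.521739; in regime p = Θ(1/n^{2/3}) E[X] diverges (above the triangle threshold p ~ 1/n).


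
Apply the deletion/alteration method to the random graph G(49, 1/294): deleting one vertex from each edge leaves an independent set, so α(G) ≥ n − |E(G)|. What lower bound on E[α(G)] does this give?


E[|E(G)|] = C(49, 2)·p = 1176 · (1/294) = 4.
E[α(G)] ≥ n − E[|E(G)|] = 49 − 4 = 45.
Numerically: ≈ 45.000000.
(This is only a lower bound; the true E[α(G)] may be larger.)

E[α(G)] ≥ 45 ≈ 45.000000.


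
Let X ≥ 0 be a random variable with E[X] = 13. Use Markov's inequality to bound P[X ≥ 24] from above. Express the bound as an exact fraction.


μ = E[X] = 13, a = 24.
Markov: P[X ≥ 24] ≤ μ/a = (13)/24 = 13/24.
Numerically: ≈ 0.54167.
(Since a = 24 > μ = 13.00000, the bound 13/24 is < 1 and informative.)

P[X ≥ 24] ≤ 13/24 ≈ 0.54167.


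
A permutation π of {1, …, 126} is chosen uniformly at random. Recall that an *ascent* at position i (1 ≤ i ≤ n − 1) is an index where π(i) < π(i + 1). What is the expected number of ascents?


Write X = Σ X_I over i = 1, …, 125, with X_I the indicator of one ascent.
There are 125 indicators.
For each fixed i, the pair (π(i), π(i+1)) is a uniformly random ordered pair of distinct values from {1, …, 126}; by symmetry P[π(i) < π(i+1)] = 1/2.
By linearity: E[X] = 125 · (1/2) = (126 − 1) · (1/2) = 125/2 ≈ 62.500.

E[X] = 125/2 = 62.500.


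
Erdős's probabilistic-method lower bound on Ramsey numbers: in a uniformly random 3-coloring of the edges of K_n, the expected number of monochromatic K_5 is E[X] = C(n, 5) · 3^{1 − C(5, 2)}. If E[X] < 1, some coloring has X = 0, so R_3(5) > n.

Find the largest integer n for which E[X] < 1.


We need C(n, 5) · 3^{1 − 10} < 1, i.e. C(n, 5) < 3^{10 − 1} = 19683.
Check values of n near the boundary:
  n = 16: C(16, 5) = 4368; 4368 < 19683? YES
  n = 17: C(17, 5) = 6188; 6188 < 19683? YES
  n = 18: C(18, 5) = 8568; 8568 < 19683? YES
  n = 19: C(19, 5) = 11628; 11628 < 19683? YES
  n = 20: C(20, 5) = 15504; 15504 < 19683? YES
  n = 21: C(21, 5) = 20349; 20349 < 19683? NO
  n = 22: C(22, 5) = 26334; 26334 < 19683? NO
  n = 23: C(23, 5) = 33649; 33649 < 19683? NO
The largest n with C(n, 5) < 19683 is n = 20 (where E[X] = 5168/6561 ≈ 0.78768). Hence R_3(5) > 20, i.e. R_3(5) ≥ 21.

Largest n = 20; hence R_3(5) > 20.


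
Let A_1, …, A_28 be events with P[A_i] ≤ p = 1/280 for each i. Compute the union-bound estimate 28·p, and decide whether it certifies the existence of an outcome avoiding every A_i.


Union bound: P[∪_{i=1}^{28} A_i] ≤ Σ_i P[A_i] ≤ 28·p = 28·(1/280) = 1/10.
Numerically: 1/10 ≈ 0.100000.
Is 1/10 < 1? YES.
Since P[∪ A_i] ≤ 1/10 < 1, the complement has P[∩ A_i^c] ≥ 1 − 1/10 = 9/10 > 0, so some outcome avoids every A_i.

28·p = 1/10 ≈ 0.100000; existence CERTIFIED by the union bound.
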